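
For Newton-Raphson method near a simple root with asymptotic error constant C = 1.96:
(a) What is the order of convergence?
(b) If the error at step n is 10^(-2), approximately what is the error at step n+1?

(a) Newton-Raphson has quadratic (order 2) convergence near simple roots.
    This means |e_{n+1}| ≈ C|e_n|².

(b) With |e_n| = 10^(-2) and C = 1.96:
    |e_{n+1}| ≈ 1.96 × (10^(-2))² = 1.96 × 10^(-4)

(a) 2 (quadratic); (b) |e_{n+1}| ≈ 1.960e-04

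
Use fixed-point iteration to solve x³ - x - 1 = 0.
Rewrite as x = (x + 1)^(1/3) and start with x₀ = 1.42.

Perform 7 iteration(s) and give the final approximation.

Equation: x³ - x - 1 = 0
Fixed-point form: x = (x + 1)^(1/3)
x₀ = 1.42

x_1 = g(1.420000) = 1.342575
x_2 = g(1.342575) = 1.328101
x_3 = g(1.328101) = 1.325360
x_4 = g(1.325360) = 1.324840
x_5 = g(1.324840) = 1.324741
x_6 = g(1.324741) = 1.324722
x_7 = g(1.324722) = 1.324719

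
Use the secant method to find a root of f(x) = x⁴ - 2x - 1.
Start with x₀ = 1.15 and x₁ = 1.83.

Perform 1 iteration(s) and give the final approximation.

f(x) = x⁴ - 2x - 1
x₀ = 1.15, x₁ = 1.83

Secant formula: x_{n+1} = x_n - f(x_n)(x_n - x_{n-1})/(f(x_n) - f(x_{n-1}))

Iteration 1:
  f(1.150000) = -1.550994
  f(1.830000) = 6.555131
  x_2 = 1.830000 - 6.555131×(1.830000 - 1.150000)/(6.555131 - (-1.550994))
       = 1.280108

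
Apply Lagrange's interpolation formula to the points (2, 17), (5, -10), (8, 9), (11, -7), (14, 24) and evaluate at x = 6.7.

Lagrange interpolation formula:
P(x) = Σ yᵢ × Lᵢ(x)
where Lᵢ(x) = Π_{j≠i} (x - xⱼ)/(xᵢ - xⱼ)

L_0(6.7) = (6.7 - 5)/(2 - 5) × (6.7 - 8)/(2 - 8) × (6.7 - 11)/(2 - 11) × (6.7 - 14)/(2 - 14) = -0.035685
L_1(6.7) = (6.7 - 2)/(5 - 2) × (6.7 - 8)/(5 - 8) × (6.7 - 11)/(5 - 11) × (6.7 - 14)/(5 - 14) = 0.394636
L_2(6.7) = (6.7 - 2)/(8 - 2) × (6.7 - 5)/(8 - 5) × (6.7 - 11)/(8 - 11) × (6.7 - 14)/(8 - 14) = 0.774093
L_3(6.7) = (6.7 - 2)/(11 - 2) × (6.7 - 5)/(11 - 5) × (6.7 - 8)/(11 - 8) × (6.7 - 14)/(11 - 14) = -0.156019
L_4(6.7) = (6.7 - 2)/(14 - 2) × (6.7 - 5)/(14 - 5) × (6.7 - 8)/(14 - 8) × (6.7 - 11)/(14 - 11) = 0.022975

P(6.7) = 17×L_0(6.7) + (-10)×L_1(6.7) + 9×L_2(6.7) + (-7)×L_3(6.7) + 24×L_4(6.7)
P(6.7) = 4.057373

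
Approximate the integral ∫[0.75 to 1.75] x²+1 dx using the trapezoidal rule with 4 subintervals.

f(x) = x²+1
a = 0.75, b = 1.75, n = 4
h = (b - a)/n = 0.250000

Trapezoidal rule: (h/2)[f(x₀) + 2f(x₁) + 2f(x₂) + ... + f(xₙ)]

x_0 = 0.7500, f(x_0) = 1.562500, coefficient = 1
x_1 = 1.0000, f(x_1) = 2.000000, coefficient = 2
x_2 = 1.2500, f(x_2) = 2.562500, coefficient = 2
x_3 = 1.5000, f(x_3) = 3.250000, coefficient = 2
x_4 = 1.7500, f(x_4) = 4.062500, coefficient = 1

I ≈ (0.250000/2) × 21.250000 = 2.656250
Exact value: 2.645833
Error: 0.010417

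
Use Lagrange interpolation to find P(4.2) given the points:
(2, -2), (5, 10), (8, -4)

Lagrange interpolation formula:
P(x) = Σ yᵢ × Lᵢ(x)
where Lᵢ(x) = Π_{j≠i} (x - xⱼ)/(xᵢ - xⱼ)

L_0(4.2) = (4.2 - 5)/(2 - 5) × (4.2 - 8)/(2 - 8) = 0.168889
L_1(4.2) = (4.2 - 2)/(5 - 2) × (4.2 - 8)/(5 - 8) = 0.928889
L_2(4.2) = (4.2 - 2)/(8 - 2) × (4.2 - 5)/(8 - 5) = -0.097778

P(4.2) = (-2)×L_0(4.2) + 10×L_1(4.2) + (-4)×L_2(4.2)
P(4.2) = 9.342222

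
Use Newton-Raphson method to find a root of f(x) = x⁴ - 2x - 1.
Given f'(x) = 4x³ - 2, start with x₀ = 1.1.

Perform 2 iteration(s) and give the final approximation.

f(x) = x⁴ - 2x - 1
f'(x) = 4x³ - 2
x₀ = 1.1

Newton-Raphson formula: x_{n+1} = x_n - f(x_n)/f'(x_n)

Iteration 1:
  f(1.100000) = -1.735900
  f'(1.100000) = 3.324000
  x_1 = 1.100000 - (-1.735900)/3.324000 = 1.622232
Iteration 2:
  f(1.622232) = 2.681051
  f'(1.622232) = 15.076509
  x_2 = 1.622232 - 2.681051/15.076509 = 1.444403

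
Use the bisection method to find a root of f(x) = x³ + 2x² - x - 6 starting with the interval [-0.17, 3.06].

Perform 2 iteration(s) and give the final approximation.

f(x) = x³ + 2x² - x - 6
Initial interval: [-0.17, 3.06]

Iteration 1:
  c_1 = (-0.170000 + 3.060000)/2 = 1.445000
  f(c_1) = f(1.445000) = -0.251754
  f(a) × f(c) ≥ 0, new interval: [1.445000, 3.060000]
Iteration 2:
  c_2 = (1.445000 + 3.060000)/2 = 2.252500
  f(c_2) = f(2.252500) = 13.323648
  f(a) × f(c) < 0, new interval: [1.445000, 2.252500]

After 2 iteration(s), the approximation is c_2 = 2.252500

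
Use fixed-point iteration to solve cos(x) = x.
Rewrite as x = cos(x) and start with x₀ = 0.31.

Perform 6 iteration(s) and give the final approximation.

Equation: cos(x) = x
Fixed-point form: x = cos(x)
x₀ = 0.31

x_1 = g(0.310000) = 0.952334
x_2 = g(0.952334) = 0.579783
x_3 = g(0.579783) = 0.836581
x_4 = g(0.836581) = 0.670005
x_5 = g(0.670005) = 0.783819
x_6 = g(0.783819) = 0.708223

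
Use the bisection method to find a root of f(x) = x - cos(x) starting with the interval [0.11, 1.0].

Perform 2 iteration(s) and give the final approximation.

f(x) = x - cos(x)
Initial interval: [0.11, 1.0]

Iteration 1:
  c_1 = (0.110000 + 1.000000)/2 = 0.555000
  f(c_1) = f(0.555000) = -0.294900
  f(a) × f(c) ≥ 0, new interval: [0.555000, 1.000000]
Iteration 2:
  c_2 = (0.555000 + 1.000000)/2 = 0.777500
  f(c_2) = f(0.777500) = 0.064830
  f(a) × f(c) < 0, new interval: [0.555000, 0.777500]

After 2 iteration(s), the approximation is c_2 = 0.777500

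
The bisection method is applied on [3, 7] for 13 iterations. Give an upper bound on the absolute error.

Bisection error bound: |error| ≤ (b-a)/2^n
|error| ≤ (7 - 3)/2^13 = 4/2^13
|error| ≤ 0.0004882812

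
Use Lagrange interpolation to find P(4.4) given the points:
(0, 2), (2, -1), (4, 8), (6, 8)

Lagrange interpolation formula:
P(x) = Σ yᵢ × Lᵢ(x)
where Lᵢ(x) = Π_{j≠i} (x - xⱼ)/(xᵢ - xⱼ)

L_0(4.4) = (4.4 - 2)/(0 - 2) × (4.4 - 4)/(0 - 4) × (4.4 - 6)/(0 - 6) = 0.032000
L_1(4.4) = (4.4 - 0)/(2 - 0) × (4.4 - 4)/(2 - 4) × (4.4 - 6)/(2 - 6) = -0.176000
L_2(4.4) = (4.4 - 0)/(4 - 0) × (4.4 - 2)/(4 - 2) × (4.4 - 6)/(4 - 6) = 1.056000
L_3(4.4) = (4.4 - 0)/(6 - 0) × (4.4 - 2)/(6 - 2) × (4.4 - 4)/(6 - 4) = 0.088000

P(4.4) = 2×L_0(4.4) + (-1)×L_1(4.4) + 8×L_2(4.4) + 8×L_3(4.4)
P(4.4) = 9.392000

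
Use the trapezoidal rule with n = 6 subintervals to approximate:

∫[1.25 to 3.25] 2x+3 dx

f(x) = 2x+3
a = 1.25, b = 3.25, n = 6
h = (b - a)/n = 0.333333

Trapezoidal rule: (h/2)[f(x₀) + 2f(x₁) + 2f(x₂) + ... + f(xₙ)]

x_0 = 1.2500, f(x_0) = 5.500000, coefficient = 1
x_1 = 1.5833, f(x_1) = 6.166667, coefficient = 2
x_2 = 1.9167, f(x_2) = 6.833333, coefficient = 2
x_3 = 2.2500, f(x_3) = 7.500000, coefficient = 2
x_4 = 2.5833, f(x_4) = 8.166667, coefficient = 2
x_5 = 2.9167, f(x_5) = 8.833333, coefficient = 2
x_6 = 3.2500, f(x_6) = 9.500000, coefficient = 1

I ≈ (0.333333/2) × 90.000000 = 15.000000
Exact value: 15.000000
Error: 0.000000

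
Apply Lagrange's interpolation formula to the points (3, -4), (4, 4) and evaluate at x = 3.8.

Lagrange interpolation formula:
P(x) = Σ yᵢ × Lᵢ(x)
where Lᵢ(x) = Π_{j≠i} (x - xⱼ)/(xᵢ - xⱼ)

L_0(3.8) = (3.8 - 4)/(3 - 4) = 0.200000
L_1(3.8) = (3.8 - 3)/(4 - 3) = 0.800000

P(3.8) = (-4)×L_0(3.8) + 4×L_1(3.8)
P(3.8) = 2.400000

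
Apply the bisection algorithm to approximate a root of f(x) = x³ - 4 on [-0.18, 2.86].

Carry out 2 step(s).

f(x) = x³ - 4
Initial interval: [-0.18, 2.86]

Iteration 1:
  c_1 = (-0.180000 + 2.860000)/2 = 1.340000
  f(c_1) = f(1.340000) = -1.593896
  f(a) × f(c) ≥ 0, new interval: [1.340000, 2.860000]
Iteration 2:
  c_2 = (1.340000 + 2.860000)/2 = 2.100000
  f(c_2) = f(2.100000) = 5.261000
  f(a) × f(c) < 0, new interval: [1.340000, 2.100000]

After 2 iteration(s), the approximation is c_2 = 2.100000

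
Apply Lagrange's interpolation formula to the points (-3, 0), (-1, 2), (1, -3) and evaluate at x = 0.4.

Lagrange interpolation formula:
P(x) = Σ yᵢ × Lᵢ(x)
where Lᵢ(x) = Π_{j≠i} (x - xⱼ)/(xᵢ - xⱼ)

L_0(0.4) = (0.4 - (-1))/(-3 - (-1)) × (0.4 - 1)/(-3 - 1) = -0.105000
L_1(0.4) = (0.4 - (-3))/(-1 - (-3)) × (0.4 - 1)/(-1 - 1) = 0.510000
L_2(0.4) = (0.4 - (-3))/(1 - (-3)) × (0.4 - (-1))/(1 - (-1)) = 0.595000

P(0.4) = 0×L_0(0.4) + 2×L_1(0.4) + (-3)×L_2(0.4)
P(0.4) = -0.765000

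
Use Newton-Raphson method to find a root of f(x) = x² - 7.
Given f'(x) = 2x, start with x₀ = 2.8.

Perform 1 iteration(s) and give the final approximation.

f(x) = x² - 7
f'(x) = 2x
x₀ = 2.8

Newton-Raphson formula: x_{n+1} = x_n - f(x_n)/f'(x_n)

Iteration 1:
  f(2.800000) = 0.840000
  f'(2.800000) = 5.600000
  x_1 = 2.800000 - 0.840000/5.600000 = 2.650000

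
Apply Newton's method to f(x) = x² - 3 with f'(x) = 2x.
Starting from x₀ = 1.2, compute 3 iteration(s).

f(x) = x² - 3
f'(x) = 2x
x₀ = 1.2

Newton-Raphson formula: x_{n+1} = x_n - f(x_n)/f'(x_n)

Iteration 1:
  f(1.200000) = -1.560000
  f'(1.200000) = 2.400000
  x_1 = 1.200000 - (-1.560000)/2.400000 = 1.850000
Iteration 2:
  f(1.850000) = 0.422500
  f'(1.850000) = 3.700000
  x_2 = 1.850000 - 0.422500/3.700000 = 1.735811
Iteration 3:
  f(1.735811) = 0.013039
  f'(1.735811) = 3.471622
  x_3 = 1.735811 - 0.013039/3.471622 = 1.732055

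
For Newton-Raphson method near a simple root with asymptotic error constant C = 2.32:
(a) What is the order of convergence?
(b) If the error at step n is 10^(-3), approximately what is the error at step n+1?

(a) Newton-Raphson has quadratic (order 2) convergence near simple roots.
    This means |e_{n+1}| ≈ C|e_n|².

(b) With |e_n| = 10^(-3) and C = 2.32:
    |e_{n+1}| ≈ 2.32 × (10^(-3))² = 2.32 × 10^(-6)

(a) 2 (quadratic); (b) |e_{n+1}| ≈ 2.320e-06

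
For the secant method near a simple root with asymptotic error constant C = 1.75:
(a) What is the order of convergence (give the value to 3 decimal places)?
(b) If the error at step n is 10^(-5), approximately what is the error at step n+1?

(a) Secant method has superlinear convergence with order φ = (1+√5)/2 ≈ 1.618.
    This means |e_{n+1}| ≈ C|e_n|^1.618.

(b) With |e_n| = 10^(-5) and C = 1.75:
    |e_{n+1}| ≈ 1.75 × (10^(-5))^1.618 = 1.75 × 10^(-8.09)

(a) ≈ 1.618 (golden ratio); (b) |e_{n+1}| ≈ 1.422e-08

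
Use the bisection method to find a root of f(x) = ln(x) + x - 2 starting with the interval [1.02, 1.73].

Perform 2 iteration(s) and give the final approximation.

f(x) = ln(x) + x - 2
Initial interval: [1.02, 1.73]

Iteration 1:
  c_1 = (1.020000 + 1.730000)/2 = 1.375000
  f(c_1) = f(1.375000) = -0.306546
  f(a) × f(c) ≥ 0, new interval: [1.375000, 1.730000]
Iteration 2:
  c_2 = (1.375000 + 1.730000)/2 = 1.552500
  f(c_2) = f(1.552500) = -0.007633
  f(a) × f(c) ≥ 0, new interval: [1.552500, 1.730000]

After 2 iteration(s), the approximation is c_2 = 1.552500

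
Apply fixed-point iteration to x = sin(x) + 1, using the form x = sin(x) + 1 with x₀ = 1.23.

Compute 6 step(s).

Equation: x = sin(x) + 1
Fixed-point form: x = sin(x) + 1
x₀ = 1.23

x_1 = g(1.230000) = 1.942489
x_2 = g(1.942489) = 1.931714
x_3 = g(1.931714) = 1.935573
x_4 = g(1.935573) = 1.934203
x_5 = g(1.934203) = 1.934691
x_6 = g(1.934691) = 1.934518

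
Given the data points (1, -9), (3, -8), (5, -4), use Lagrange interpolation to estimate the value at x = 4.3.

Lagrange interpolation formula:
P(x) = Σ yᵢ × Lᵢ(x)
where Lᵢ(x) = Π_{j≠i} (x - xⱼ)/(xᵢ - xⱼ)

L_0(4.3) = (4.3 - 3)/(1 - 3) × (4.3 - 5)/(1 - 5) = -0.113750
L_1(4.3) = (4.3 - 1)/(3 - 1) × (4.3 - 5)/(3 - 5) = 0.577500
L_2(4.3) = (4.3 - 1)/(5 - 1) × (4.3 - 3)/(5 - 3) = 0.536250

P(4.3) = (-9)×L_0(4.3) + (-8)×L_1(4.3) + (-4)×L_2(4.3)
P(4.3) = -5.741250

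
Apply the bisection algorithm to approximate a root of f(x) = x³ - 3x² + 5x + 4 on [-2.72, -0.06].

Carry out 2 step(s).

f(x) = x³ - 3x² + 5x + 4
Initial interval: [-2.72, -0.06]

Iteration 1:
  c_1 = (-2.720000 + (-0.060000))/2 = -1.390000
  f(c_1) = f(-1.390000) = -11.431919
  f(a) × f(c) ≥ 0, new interval: [-1.390000, -0.060000]
Iteration 2:
  c_2 = (-1.390000 + (-0.060000))/2 = -0.725000
  f(c_2) = f(-0.725000) = -1.582953
  f(a) × f(c) ≥ 0, new interval: [-0.725000, -0.060000]

After 2 iteration(s), the approximation is c_2 = -0.725000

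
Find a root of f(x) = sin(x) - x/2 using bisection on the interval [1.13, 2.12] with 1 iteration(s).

f(x) = sin(x) - x/2
Initial interval: [1.13, 2.12]

Iteration 1:
  c_1 = (1.130000 + 2.120000)/2 = 1.625000
  f(c_1) = f(1.625000) = 0.186031
  f(a) × f(c) ≥ 0, new interval: [1.625000, 2.120000]

After 1 iteration(s), the approximation is c_1 = 1.625000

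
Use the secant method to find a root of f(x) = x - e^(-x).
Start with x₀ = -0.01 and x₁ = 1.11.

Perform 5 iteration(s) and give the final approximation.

f(x) = x - e^(-x)
x₀ = -0.01, x₁ = 1.11

Secant formula: x_{n+1} = x_n - f(x_n)(x_n - x_{n-1})/(f(x_n) - f(x_{n-1}))

Iteration 1:
  f(-0.010000) = -1.020050
  f(1.110000) = 0.780441
  x_2 = 1.110000 - 0.780441×(1.110000 - (-0.010000))/(0.780441 - (-1.020050))
       = 0.624525
Iteration 2:
  f(1.110000) = 0.780441
  f(0.624525) = 0.089009
  x_3 = 0.624525 - 0.089009×(0.624525 - 1.110000)/(0.089009 - 0.780441)
       = 0.562029
Iteration 3:
  f(0.624525) = 0.089009
  f(0.562029) = -0.008022
  x_4 = 0.562029 - (-0.008022)×(0.562029 - 0.624525)/(-0.008022 - 0.089009)
       = 0.567196
Iteration 4:
  f(0.562029) = -0.008022
  f(0.567196) = 0.000083
  x_5 = 0.567196 - 0.000083×(0.567196 - 0.562029)/(0.000083 - (-0.008022))
       = 0.567143
Iteration 5:
  f(0.567196) = 0.000083
  f(0.567143) = 0.000000
  x_6 = 0.567143 - 0.000000×(0.567143 - 0.567196)/(0.000000 - 0.000083)
       = 0.567143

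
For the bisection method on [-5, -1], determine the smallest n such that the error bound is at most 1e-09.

We need (b-a)/2^n ≤ 1e-09
(-1 - (-5))/2^n ≤ 1e-09
4/2^n ≤ 1e-09
2^n ≥ 4000000000
n ≥ log₂(4000000000) = 31.90
n ≥ 32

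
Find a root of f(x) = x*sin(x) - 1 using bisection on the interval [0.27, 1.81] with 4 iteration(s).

f(x) = x*sin(x) - 1
Initial interval: [0.27, 1.81]

Iteration 1:
  c_1 = (0.270000 + 1.810000)/2 = 1.040000
  f(c_1) = f(1.040000) = -0.103100
  f(a) × f(c) ≥ 0, new interval: [1.040000, 1.810000]
Iteration 2:
  c_2 = (1.040000 + 1.810000)/2 = 1.425000
  f(c_2) = f(1.425000) = 0.409882
  f(a) × f(c) < 0, new interval: [1.040000, 1.425000]
Iteration 3:
  c_3 = (1.040000 + 1.425000)/2 = 1.232500
  f(c_3) = f(1.232500) = 0.162644
  f(a) × f(c) < 0, new interval: [1.040000, 1.232500]
Iteration 4:
  c_4 = (1.040000 + 1.232500)/2 = 1.136250
  f(c_4) = f(1.136250) = 0.030648
  f(a) × f(c) < 0, new interval: [1.040000, 1.136250]

After 4 iteration(s), the approximation is c_4 = 1.136250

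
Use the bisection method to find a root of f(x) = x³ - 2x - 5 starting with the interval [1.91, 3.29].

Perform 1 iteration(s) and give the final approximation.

f(x) = x³ - 2x - 5
Initial interval: [1.91, 3.29]

Iteration 1:
  c_1 = (1.910000 + 3.290000)/2 = 2.600000
  f(c_1) = f(2.600000) = 7.376000
  f(a) × f(c) < 0, new interval: [1.910000, 2.600000]

After 1 iteration(s), the approximation is c_1 = 2.600000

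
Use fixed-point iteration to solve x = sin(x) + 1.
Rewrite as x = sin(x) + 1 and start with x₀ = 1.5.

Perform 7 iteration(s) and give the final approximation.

Equation: x = sin(x) + 1
Fixed-point form: x = sin(x) + 1
x₀ = 1.5

x_1 = g(1.500000) = 1.997495
x_2 = g(1.997495) = 1.910337
x_3 = g(1.910337) = 1.942908
x_4 = g(1.942908) = 1.931562
x_5 = g(1.931562) = 1.935627
x_6 = g(1.935627) = 1.934184
x_7 = g(1.934184) = 1.934698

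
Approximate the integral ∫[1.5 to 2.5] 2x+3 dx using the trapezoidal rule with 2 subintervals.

f(x) = 2x+3
a = 1.5, b = 2.5, n = 2
h = (b - a)/n = 0.500000

Trapezoidal rule: (h/2)[f(x₀) + 2f(x₁) + 2f(x₂) + ... + f(xₙ)]

x_0 = 1.5000, f(x_0) = 6.000000, coefficient = 1
x_1 = 2.0000, f(x_1) = 7.000000, coefficient = 2
x_2 = 2.5000, f(x_2) = 8.000000, coefficient = 1

I ≈ (0.500000/2) × 28.000000 = 7.000000
Exact value: 7.000000
Error: 0.000000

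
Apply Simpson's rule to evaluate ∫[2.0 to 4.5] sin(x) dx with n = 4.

f(x) = sin(x)
a = 2.0, b = 4.5, n = 4
h = (b - a)/n = 0.625000

Simpson's rule: (h/3)[f(x₀) + 4f(x₁) + 2f(x₂) + ... + f(xₙ)]

x_0 = 2.0000, f(x_0) = 0.909297, coefficient = 1
x_1 = 2.6250, f(x_1) = 0.493920, coefficient = 4
x_2 = 3.2500, f(x_2) = -0.108195, coefficient = 2
x_3 = 3.8750, f(x_3) = -0.669405, coefficient = 4
x_4 = 4.5000, f(x_4) = -0.977530, coefficient = 1

I ≈ (0.625000/3) × -0.986561 = -0.205534
Exact value: -0.205351
Error: 0.000183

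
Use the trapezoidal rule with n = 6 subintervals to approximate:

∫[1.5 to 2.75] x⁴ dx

f(x) = x⁴
a = 1.5, b = 2.75, n = 6
h = (b - a)/n = 0.208333

Trapezoidal rule: (h/2)[f(x₀) + 2f(x₁) + 2f(x₂) + ... + f(xₙ)]

x_0 = 1.5000, f(x_0) = 5.062500, coefficient = 1
x_1 = 1.7083, f(x_1) = 8.517075, coefficient = 2
x_2 = 1.9167, f(x_2) = 13.495419, coefficient = 2
x_3 = 2.1250, f(x_3) = 20.390869, coefficient = 2
x_4 = 2.3333, f(x_4) = 29.641975, coefficient = 2
x_5 = 2.5417, f(x_5) = 41.732497, coefficient = 2
x_6 = 2.7500, f(x_6) = 57.191406, coefficient = 1

I ≈ (0.208333/2) × 289.809576 = 30.188498
Exact value: 29.936523
Error: 0.251974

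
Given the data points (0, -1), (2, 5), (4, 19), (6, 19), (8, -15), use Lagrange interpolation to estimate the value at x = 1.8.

Lagrange interpolation formula:
P(x) = Σ yᵢ × Lᵢ(x)
where Lᵢ(x) = Π_{j≠i} (x - xⱼ)/(xᵢ - xⱼ)

L_0(1.8) = (1.8 - 2)/(0 - 2) × (1.8 - 4)/(0 - 4) × (1.8 - 6)/(0 - 6) × (1.8 - 8)/(0 - 8) = 0.029837
L_1(1.8) = (1.8 - 0)/(2 - 0) × (1.8 - 4)/(2 - 4) × (1.8 - 6)/(2 - 6) × (1.8 - 8)/(2 - 8) = 1.074150
L_2(1.8) = (1.8 - 0)/(4 - 0) × (1.8 - 2)/(4 - 2) × (1.8 - 6)/(4 - 6) × (1.8 - 8)/(4 - 8) = -0.146475
L_3(1.8) = (1.8 - 0)/(6 - 0) × (1.8 - 2)/(6 - 2) × (1.8 - 4)/(6 - 4) × (1.8 - 8)/(6 - 8) = 0.051150
L_4(1.8) = (1.8 - 0)/(8 - 0) × (1.8 - 2)/(8 - 2) × (1.8 - 4)/(8 - 4) × (1.8 - 6)/(8 - 6) = -0.008662

P(1.8) = (-1)×L_0(1.8) + 5×L_1(1.8) + 19×L_2(1.8) + 19×L_3(1.8) + (-15)×L_4(1.8)
P(1.8) = 3.659675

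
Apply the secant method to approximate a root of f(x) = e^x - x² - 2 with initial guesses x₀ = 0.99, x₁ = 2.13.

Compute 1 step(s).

f(x) = e^x - x² - 2
x₀ = 0.99, x₁ = 2.13

Secant formula: x_{n+1} = x_n - f(x_n)(x_n - x_{n-1})/(f(x_n) - f(x_{n-1}))

Iteration 1:
  f(0.990000) = -0.288866
  f(2.130000) = 1.877967
  x_2 = 2.130000 - 1.877967×(2.130000 - 0.990000)/(1.877967 - (-0.288866))
       = 1.141976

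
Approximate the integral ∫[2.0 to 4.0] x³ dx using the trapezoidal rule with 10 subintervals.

f(x) = x³
a = 2.0, b = 4.0, n = 10
h = (b - a)/n = 0.200000

Trapezoidal rule: (h/2)[f(x₀) + 2f(x₁) + 2f(x₂) + ... + f(xₙ)]

x_0 = 2.0000, f(x_0) = 8.000000, coefficient = 1
x_1 = 2.2000, f(x_1) = 10.648000, coefficient = 2
x_2 = 2.4000, f(x_2) = 13.824000, coefficient = 2
x_3 = 2.6000, f(x_3) = 17.576000, coefficient = 2
x_4 = 2.8000, f(x_4) = 21.952000, coefficient = 2
x_5 = 3.0000, f(x_5) = 27.000000, coefficient = 2
x_6 = 3.2000, f(x_6) = 32.768000, coefficient = 2
x_7 = 3.4000, f(x_7) = 39.304000, coefficient = 2
x_8 = 3.6000, f(x_8) = 46.656000, coefficient = 2
x_9 = 3.8000, f(x_9) = 54.872000, coefficient = 2
x_10 = 4.0000, f(x_10) = 64.000000, coefficient = 1

I ≈ (0.200000/2) × 601.200000 = 60.120000
Exact value: 60.000000
Error: 0.120000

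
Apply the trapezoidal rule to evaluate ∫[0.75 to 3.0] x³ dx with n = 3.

f(x) = x³
a = 0.75, b = 3.0, n = 3
h = (b - a)/n = 0.750000

Trapezoidal rule: (h/2)[f(x₀) + 2f(x₁) + 2f(x₂) + ... + f(xₙ)]

x_0 = 0.7500, f(x_0) = 0.421875, coefficient = 1
x_1 = 1.5000, f(x_1) = 3.375000, coefficient = 2
x_2 = 2.2500, f(x_2) = 11.390625, coefficient = 2
x_3 = 3.0000, f(x_3) = 27.000000, coefficient = 1

I ≈ (0.750000/2) × 56.953125 = 21.357422
Exact value: 20.170898
Error: 1.186523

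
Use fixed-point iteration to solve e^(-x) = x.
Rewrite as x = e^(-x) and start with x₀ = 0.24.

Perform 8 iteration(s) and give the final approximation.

Equation: e^(-x) = x
Fixed-point form: x = e^(-x)
x₀ = 0.24

x_1 = g(0.240000) = 0.786628
x_2 = g(0.786628) = 0.455378
x_3 = g(0.455378) = 0.634208
x_4 = g(0.634208) = 0.530355
x_5 = g(0.530355) = 0.588396
x_6 = g(0.588396) = 0.555217
x_7 = g(0.555217) = 0.573948
x_8 = g(0.573948) = 0.563297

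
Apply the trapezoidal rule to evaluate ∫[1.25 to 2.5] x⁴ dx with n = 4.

f(x) = x⁴
a = 1.25, b = 2.5, n = 4
h = (b - a)/n = 0.312500

Trapezoidal rule: (h/2)[f(x₀) + 2f(x₁) + 2f(x₂) + ... + f(xₙ)]

x_0 = 1.2500, f(x_0) = 2.441406, coefficient = 1
x_1 = 1.5625, f(x_1) = 5.960464, coefficient = 2
x_2 = 1.8750, f(x_2) = 12.359619, coefficient = 2
x_3 = 2.1875, f(x_3) = 22.897720, coefficient = 2
x_4 = 2.5000, f(x_4) = 39.062500, coefficient = 1

I ≈ (0.312500/2) × 123.939514 = 19.365549
Exact value: 18.920898
Error: 0.444651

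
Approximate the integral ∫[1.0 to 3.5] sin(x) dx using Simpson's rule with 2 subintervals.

f(x) = sin(x)
a = 1.0, b = 3.5, n = 2
h = (b - a)/n = 1.250000

Simpson's rule: (h/3)[f(x₀) + 4f(x₁) + 2f(x₂) + ... + f(xₙ)]

x_0 = 1.0000, f(x_0) = 0.841471, coefficient = 1
x_1 = 2.2500, f(x_1) = 0.778073, coefficient = 4
x_2 = 3.5000, f(x_2) = -0.350783, coefficient = 1

I ≈ (1.250000/3) × 3.602981 = 1.501242
Exact value: 1.476759
Error: 0.024483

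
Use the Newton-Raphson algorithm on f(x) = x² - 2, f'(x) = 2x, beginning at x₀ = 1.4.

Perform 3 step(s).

f(x) = x² - 2
f'(x) = 2x
x₀ = 1.4

Newton-Raphson formula: x_{n+1} = x_n - f(x_n)/f'(x_n)

Iteration 1:
  f(1.400000) = -0.040000
  f'(1.400000) = 2.800000
  x_1 = 1.400000 - (-0.040000)/2.800000 = 1.414286
Iteration 2:
  f(1.414286) = 0.000204
  f'(1.414286) = 2.828571
  x_2 = 1.414286 - 0.000204/2.828571 = 1.414214
Iteration 3:
  f(1.414214) = 0.000000
  f'(1.414214) = 2.828427
  x_3 = 1.414214 - 0.000000/2.828427 = 1.414214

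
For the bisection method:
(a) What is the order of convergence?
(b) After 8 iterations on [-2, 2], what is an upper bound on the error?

(a) Bisection has linear (order 1) convergence; the error is halved each step.

(b) Error bound = (b-a)/2^n = (2 - (-2))/2^{8}
    = 4/2^{8}

(a) 1 (linear); (b) error ≤ 1.56e-02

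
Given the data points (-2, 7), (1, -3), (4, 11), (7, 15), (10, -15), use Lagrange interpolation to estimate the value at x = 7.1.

Lagrange interpolation formula:
P(x) = Σ yᵢ × Lᵢ(x)
where Lᵢ(x) = Π_{j≠i} (x - xⱼ)/(xᵢ - xⱼ)

L_0(7.1) = (7.1 - 1)/(-2 - 1) × (7.1 - 4)/(-2 - 4) × (7.1 - 7)/(-2 - 7) × (7.1 - 10)/(-2 - 10) = -0.002821
L_1(7.1) = (7.1 - (-2))/(1 - (-2)) × (7.1 - 4)/(1 - 4) × (7.1 - 7)/(1 - 7) × (7.1 - 10)/(1 - 10) = 0.016833
L_2(7.1) = (7.1 - (-2))/(4 - (-2)) × (7.1 - 1)/(4 - 1) × (7.1 - 7)/(4 - 7) × (7.1 - 10)/(4 - 10) = -0.049685
L_3(7.1) = (7.1 - (-2))/(7 - (-2)) × (7.1 - 1)/(7 - 1) × (7.1 - 4)/(7 - 4) × (7.1 - 10)/(7 - 10) = 1.026821
L_4(7.1) = (7.1 - (-2))/(10 - (-2)) × (7.1 - 1)/(10 - 1) × (7.1 - 4)/(10 - 4) × (7.1 - 7)/(10 - 7) = 0.008852

P(7.1) = 7×L_0(7.1) + (-3)×L_1(7.1) + 11×L_2(7.1) + 15×L_3(7.1) + (-15)×L_4(7.1)
P(7.1) = 14.652754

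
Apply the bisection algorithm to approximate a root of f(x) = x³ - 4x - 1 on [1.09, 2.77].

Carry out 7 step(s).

f(x) = x³ - 4x - 1
Initial interval: [1.09, 2.77]

Iteration 1:
  c_1 = (1.090000 + 2.770000)/2 = 1.930000
  f(c_1) = f(1.930000) = -1.530943
  f(a) × f(c) ≥ 0, new interval: [1.930000, 2.770000]
Iteration 2:
  c_2 = (1.930000 + 2.770000)/2 = 2.350000
  f(c_2) = f(2.350000) = 2.577875
  f(a) × f(c) < 0, new interval: [1.930000, 2.350000]
Iteration 3:
  c_3 = (1.930000 + 2.350000)/2 = 2.140000
  f(c_3) = f(2.140000) = 0.240344
  f(a) × f(c) < 0, new interval: [1.930000, 2.140000]
Iteration 4:
  c_4 = (1.930000 + 2.140000)/2 = 2.035000
  f(c_4) = f(2.035000) = -0.712607
  f(a) × f(c) ≥ 0, new interval: [2.035000, 2.140000]
Iteration 5:
  c_5 = (2.035000 + 2.140000)/2 = 2.087500
  f(c_5) = f(2.087500) = -0.253393
  f(a) × f(c) ≥ 0, new interval: [2.087500, 2.140000]
Iteration 6:
  c_6 = (2.087500 + 2.140000)/2 = 2.113750
  f(c_6) = f(2.113750) = -0.010894
  f(a) × f(c) ≥ 0, new interval: [2.113750, 2.140000]
Iteration 7:
  c_7 = (2.113750 + 2.140000)/2 = 2.126875
  f(c_7) = f(2.126875) = 0.113626
  f(a) × f(c) < 0, new interval: [2.113750, 2.126875]

After 7 iteration(s), the approximation is c_7 = 2.126875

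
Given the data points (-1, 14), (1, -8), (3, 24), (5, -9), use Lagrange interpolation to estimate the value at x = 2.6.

Lagrange interpolation formula:
P(x) = Σ yᵢ × Lᵢ(x)
where Lᵢ(x) = Π_{j≠i} (x - xⱼ)/(xᵢ - xⱼ)

L_0(2.6) = (2.6 - 1)/(-1 - 1) × (2.6 - 3)/(-1 - 3) × (2.6 - 5)/(-1 - 5) = -0.032000
L_1(2.6) = (2.6 - (-1))/(1 - (-1)) × (2.6 - 3)/(1 - 3) × (2.6 - 5)/(1 - 5) = 0.216000
L_2(2.6) = (2.6 - (-1))/(3 - (-1)) × (2.6 - 1)/(3 - 1) × (2.6 - 5)/(3 - 5) = 0.864000
L_3(2.6) = (2.6 - (-1))/(5 - (-1)) × (2.6 - 1)/(5 - 1) × (2.6 - 3)/(5 - 3) = -0.048000

P(2.6) = 14×L_0(2.6) + (-8)×L_1(2.6) + 24×L_2(2.6) + (-9)×L_3(2.6)
P(2.6) = 18.992000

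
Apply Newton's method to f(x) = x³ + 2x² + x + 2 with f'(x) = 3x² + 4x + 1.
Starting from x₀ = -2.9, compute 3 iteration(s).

f(x) = x³ + 2x² + x + 2
f'(x) = 3x² + 4x + 1
x₀ = -2.9

Newton-Raphson formula: x_{n+1} = x_n - f(x_n)/f'(x_n)

Iteration 1:
  f(-2.900000) = -8.469000
  f'(-2.900000) = 14.630000
  x_1 = -2.900000 - (-8.469000)/14.630000 = -2.321121
Iteration 2:
  f(-2.321121) = -2.051193
  f'(-2.321121) = 7.878324
  x_2 = -2.321121 - (-2.051193)/7.878324 = -2.060762
Iteration 3:
  f(-2.060762) = -0.318802
  f'(-2.060762) = 5.497171
  x_3 = -2.060762 - (-0.318802)/5.497171 = -2.002768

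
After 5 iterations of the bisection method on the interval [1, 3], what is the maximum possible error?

Bisection error bound: |error| ≤ (b-a)/2^n
|error| ≤ (3 - 1)/2^5 = 2/2^5
|error| ≤ 0.0625000000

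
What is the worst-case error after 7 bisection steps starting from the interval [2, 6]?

Bisection error bound: |error| ≤ (b-a)/2^n
|error| ≤ (6 - 2)/2^7 = 4/2^7
|error| ≤ 0.0312500000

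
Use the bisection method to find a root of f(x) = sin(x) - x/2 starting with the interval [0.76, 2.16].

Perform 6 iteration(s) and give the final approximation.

f(x) = sin(x) - x/2
Initial interval: [0.76, 2.16]

Iteration 1:
  c_1 = (0.760000 + 2.160000)/2 = 1.460000
  f(c_1) = f(1.460000) = 0.263868
  f(a) × f(c) ≥ 0, new interval: [1.460000, 2.160000]
Iteration 2:
  c_2 = (1.460000 + 2.160000)/2 = 1.810000
  f(c_2) = f(1.810000) = 0.066527
  f(a) × f(c) ≥ 0, new interval: [1.810000, 2.160000]
Iteration 3:
  c_3 = (1.810000 + 2.160000)/2 = 1.985000
  f(c_3) = f(1.985000) = -0.077063
  f(a) × f(c) < 0, new interval: [1.810000, 1.985000]
Iteration 4:
  c_4 = (1.810000 + 1.985000)/2 = 1.897500
  f(c_4) = f(1.897500) = -0.001645
  f(a) × f(c) < 0, new interval: [1.810000, 1.897500]
Iteration 5:
  c_5 = (1.810000 + 1.897500)/2 = 1.853750
  f(c_5) = f(1.853750) = 0.033360
  f(a) × f(c) ≥ 0, new interval: [1.853750, 1.897500]
Iteration 6:
  c_6 = (1.853750 + 1.897500)/2 = 1.875625
  f(c_6) = f(1.875625) = 0.016086
  f(a) × f(c) ≥ 0, new interval: [1.875625, 1.897500]

After 6 iteration(s), the approximation is c_6 = 1.875625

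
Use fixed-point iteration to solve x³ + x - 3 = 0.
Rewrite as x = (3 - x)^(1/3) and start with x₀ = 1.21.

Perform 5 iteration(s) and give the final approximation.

Equation: x³ + x - 3 = 0
Fixed-point form: x = (3 - x)^(1/3)
x₀ = 1.21

x_1 = g(1.210000) = 1.214184
x_2 = g(1.214184) = 1.213237
x_3 = g(1.213237) = 1.213451
x_4 = g(1.213451) = 1.213403
x_5 = g(1.213403) = 1.213414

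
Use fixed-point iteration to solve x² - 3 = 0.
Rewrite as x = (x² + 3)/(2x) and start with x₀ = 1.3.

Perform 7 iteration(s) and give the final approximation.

Equation: x² - 3 = 0
Fixed-point form: x = (x² + 3)/(2x)
x₀ = 1.3

x_1 = g(1.300000) = 1.803846
x_2 = g(1.803846) = 1.733480
x_3 = g(1.733480) = 1.732051
x_4 = g(1.732051) = 1.732051
x_5 = g(1.732051) = 1.732051
x_6 = g(1.732051) = 1.732051
x_7 = g(1.732051) = 1.732051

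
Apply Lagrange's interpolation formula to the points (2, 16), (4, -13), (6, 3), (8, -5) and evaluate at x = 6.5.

Lagrange interpolation formula:
P(x) = Σ yᵢ × Lᵢ(x)
where Lᵢ(x) = Π_{j≠i} (x - xⱼ)/(xᵢ - xⱼ)

L_0(6.5) = (6.5 - 4)/(2 - 4) × (6.5 - 6)/(2 - 6) × (6.5 - 8)/(2 - 8) = 0.039062
L_1(6.5) = (6.5 - 2)/(4 - 2) × (6.5 - 6)/(4 - 6) × (6.5 - 8)/(4 - 8) = -0.210938
L_2(6.5) = (6.5 - 2)/(6 - 2) × (6.5 - 4)/(6 - 4) × (6.5 - 8)/(6 - 8) = 1.054688
L_3(6.5) = (6.5 - 2)/(8 - 2) × (6.5 - 4)/(8 - 4) × (6.5 - 6)/(8 - 6) = 0.117188

P(6.5) = 16×L_0(6.5) + (-13)×L_1(6.5) + 3×L_2(6.5) + (-5)×L_3(6.5)
P(6.5) = 5.945312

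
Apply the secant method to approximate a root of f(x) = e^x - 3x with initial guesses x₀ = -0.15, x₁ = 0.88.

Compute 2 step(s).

f(x) = e^x - 3x
x₀ = -0.15, x₁ = 0.88

Secant formula: x_{n+1} = x_n - f(x_n)(x_n - x_{n-1})/(f(x_n) - f(x_{n-1}))

Iteration 1:
  f(-0.150000) = 1.310708
  f(0.880000) = -0.229100
  x_2 = 0.880000 - (-0.229100)×(0.880000 - (-0.150000))/(-0.229100 - 1.310708)
       = 0.726752
Iteration 2:
  f(0.880000) = -0.229100
  f(0.726752) = -0.111904
  x_3 = 0.726752 - (-0.111904)×(0.726752 - 0.880000)/(-0.111904 - (-0.229100))
       = 0.580424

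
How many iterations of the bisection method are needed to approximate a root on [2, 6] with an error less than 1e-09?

We need (b-a)/2^n ≤ 1e-09
(6 - 2)/2^n ≤ 1e-09
4/2^n ≤ 1e-09
2^n ≥ 4000000000
n ≥ log₂(4000000000) = 31.90
n ≥ 32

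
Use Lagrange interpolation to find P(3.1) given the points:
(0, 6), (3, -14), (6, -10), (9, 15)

Lagrange interpolation formula:
P(x) = Σ yᵢ × Lᵢ(x)
where Lᵢ(x) = Π_{j≠i} (x - xⱼ)/(xᵢ - xⱼ)

L_0(3.1) = (3.1 - 3)/(0 - 3) × (3.1 - 6)/(0 - 6) × (3.1 - 9)/(0 - 9) = -0.010562
L_1(3.1) = (3.1 - 0)/(3 - 0) × (3.1 - 6)/(3 - 6) × (3.1 - 9)/(3 - 9) = 0.982241
L_2(3.1) = (3.1 - 0)/(6 - 0) × (3.1 - 3)/(6 - 3) × (3.1 - 9)/(6 - 9) = 0.033870
L_3(3.1) = (3.1 - 0)/(9 - 0) × (3.1 - 3)/(9 - 3) × (3.1 - 6)/(9 - 6) = -0.005549

P(3.1) = 6×L_0(3.1) + (-14)×L_1(3.1) + (-10)×L_2(3.1) + 15×L_3(3.1)
P(3.1) = -14.236685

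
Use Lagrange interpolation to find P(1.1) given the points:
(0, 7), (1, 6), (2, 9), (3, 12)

Lagrange interpolation formula:
P(x) = Σ yᵢ × Lᵢ(x)
where Lᵢ(x) = Π_{j≠i} (x - xⱼ)/(xᵢ - xⱼ)

L_0(1.1) = (1.1 - 1)/(0 - 1) × (1.1 - 2)/(0 - 2) × (1.1 - 3)/(0 - 3) = -0.028500
L_1(1.1) = (1.1 - 0)/(1 - 0) × (1.1 - 2)/(1 - 2) × (1.1 - 3)/(1 - 3) = 0.940500
L_2(1.1) = (1.1 - 0)/(2 - 0) × (1.1 - 1)/(2 - 1) × (1.1 - 3)/(2 - 3) = 0.104500
L_3(1.1) = (1.1 - 0)/(3 - 0) × (1.1 - 1)/(3 - 1) × (1.1 - 2)/(3 - 2) = -0.016500

P(1.1) = 7×L_0(1.1) + 6×L_1(1.1) + 9×L_2(1.1) + 12×L_3(1.1)
P(1.1) = 6.186000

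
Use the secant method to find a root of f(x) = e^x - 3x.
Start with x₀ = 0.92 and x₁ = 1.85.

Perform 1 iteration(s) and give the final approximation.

f(x) = e^x - 3x
x₀ = 0.92, x₁ = 1.85

Secant formula: x_{n+1} = x_n - f(x_n)(x_n - x_{n-1})/(f(x_n) - f(x_{n-1}))

Iteration 1:
  f(0.920000) = -0.250710
  f(1.850000) = 0.809820
  x_2 = 1.850000 - 0.809820×(1.850000 - 0.920000)/(0.809820 - (-0.250710))
       = 1.139852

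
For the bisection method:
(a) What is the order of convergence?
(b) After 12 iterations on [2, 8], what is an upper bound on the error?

(a) Bisection has linear (order 1) convergence; the error is halved each step.

(b) Error bound = (b-a)/2^n = (8 - 2)/2^{12}
    = 6/2^{12}

(a) 1 (linear); (b) error ≤ 1.46e-03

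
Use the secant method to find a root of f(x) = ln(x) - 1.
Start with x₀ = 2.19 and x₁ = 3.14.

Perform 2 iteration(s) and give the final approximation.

f(x) = ln(x) - 1
x₀ = 2.19, x₁ = 3.14

Secant formula: x_{n+1} = x_n - f(x_n)(x_n - x_{n-1})/(f(x_n) - f(x_{n-1}))

Iteration 1:
  f(2.190000) = -0.216098
  f(3.140000) = 0.144223
  x_2 = 3.140000 - 0.144223×(3.140000 - 2.190000)/(0.144223 - (-0.216098))
       = 2.759751
Iteration 2:
  f(3.140000) = 0.144223
  f(2.759751) = 0.015141
  x_3 = 2.759751 - 0.015141×(2.759751 - 3.140000)/(0.015141 - 0.144223)
       = 2.715150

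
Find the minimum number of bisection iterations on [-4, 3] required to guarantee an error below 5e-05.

We need (b-a)/2^n ≤ 5e-05
(3 - (-4))/2^n ≤ 5e-05
7/2^n ≤ 5e-05
2^n ≥ 140000
n ≥ log₂(140000) = 17.10
n ≥ 18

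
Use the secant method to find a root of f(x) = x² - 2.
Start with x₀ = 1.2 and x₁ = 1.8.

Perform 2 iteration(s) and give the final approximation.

f(x) = x² - 2
x₀ = 1.2, x₁ = 1.8

Secant formula: x_{n+1} = x_n - f(x_n)(x_n - x_{n-1})/(f(x_n) - f(x_{n-1}))

Iteration 1:
  f(1.200000) = -0.560000
  f(1.800000) = 1.240000
  x_2 = 1.800000 - 1.240000×(1.800000 - 1.200000)/(1.240000 - (-0.560000))
       = 1.386667
Iteration 2:
  f(1.800000) = 1.240000
  f(1.386667) = -0.077156
  x_3 = 1.386667 - (-0.077156)×(1.386667 - 1.800000)/(-0.077156 - 1.240000)
       = 1.410879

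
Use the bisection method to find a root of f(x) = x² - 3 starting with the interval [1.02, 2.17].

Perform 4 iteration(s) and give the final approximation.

f(x) = x² - 3
Initial interval: [1.02, 2.17]

Iteration 1:
  c_1 = (1.020000 + 2.170000)/2 = 1.595000
  f(c_1) = f(1.595000) = -0.455975
  f(a) × f(c) ≥ 0, new interval: [1.595000, 2.170000]
Iteration 2:
  c_2 = (1.595000 + 2.170000)/2 = 1.882500
  f(c_2) = f(1.882500) = 0.543806
  f(a) × f(c) < 0, new interval: [1.595000, 1.882500]
Iteration 3:
  c_3 = (1.595000 + 1.882500)/2 = 1.738750
  f(c_3) = f(1.738750) = 0.023252
  f(a) × f(c) < 0, new interval: [1.595000, 1.738750]
Iteration 4:
  c_4 = (1.595000 + 1.738750)/2 = 1.666875
  f(c_4) = f(1.666875) = -0.221528
  f(a) × f(c) ≥ 0, new interval: [1.666875, 1.738750]

After 4 iteration(s), the approximation is c_4 = 1.666875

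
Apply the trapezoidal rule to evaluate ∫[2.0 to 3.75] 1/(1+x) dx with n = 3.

f(x) = 1/(1+x)
a = 2.0, b = 3.75, n = 3
h = (b - a)/n = 0.583333

Trapezoidal rule: (h/2)[f(x₀) + 2f(x₁) + 2f(x₂) + ... + f(xₙ)]

x_0 = 2.0000, f(x_0) = 0.333333, coefficient = 1
x_1 = 2.5833, f(x_1) = 0.279070, coefficient = 2
x_2 = 3.1667, f(x_2) = 0.240000, coefficient = 2
x_3 = 3.7500, f(x_3) = 0.210526, coefficient = 1

I ≈ (0.583333/2) × 1.581999 = 0.461416
Exact value: 0.459532
Error: 0.001884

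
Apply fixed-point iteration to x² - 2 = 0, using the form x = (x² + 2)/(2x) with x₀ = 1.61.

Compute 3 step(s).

Equation: x² - 2 = 0
Fixed-point form: x = (x² + 2)/(2x)
x₀ = 1.61

x_1 = g(1.610000) = 1.426118
x_2 = g(1.426118) = 1.414263
x_3 = g(1.414263) = 1.414214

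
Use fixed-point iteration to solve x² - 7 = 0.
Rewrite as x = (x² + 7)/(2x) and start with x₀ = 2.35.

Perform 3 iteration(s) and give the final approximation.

Equation: x² - 7 = 0
Fixed-point form: x = (x² + 7)/(2x)
x₀ = 2.35

x_1 = g(2.350000) = 2.664362
x_2 = g(2.664362) = 2.645816
x_3 = g(2.645816) = 2.645751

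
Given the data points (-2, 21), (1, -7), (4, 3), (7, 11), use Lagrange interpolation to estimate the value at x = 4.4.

Lagrange interpolation formula:
P(x) = Σ yᵢ × Lᵢ(x)
where Lᵢ(x) = Π_{j≠i} (x - xⱼ)/(xᵢ - xⱼ)

L_0(4.4) = (4.4 - 1)/(-2 - 1) × (4.4 - 4)/(-2 - 4) × (4.4 - 7)/(-2 - 7) = 0.021827
L_1(4.4) = (4.4 - (-2))/(1 - (-2)) × (4.4 - 4)/(1 - 4) × (4.4 - 7)/(1 - 7) = -0.123259
L_2(4.4) = (4.4 - (-2))/(4 - (-2)) × (4.4 - 1)/(4 - 1) × (4.4 - 7)/(4 - 7) = 1.047704
L_3(4.4) = (4.4 - (-2))/(7 - (-2)) × (4.4 - 1)/(7 - 1) × (4.4 - 4)/(7 - 4) = 0.053728

P(4.4) = 21×L_0(4.4) + (-7)×L_1(4.4) + 3×L_2(4.4) + 11×L_3(4.4)
P(4.4) = 5.055309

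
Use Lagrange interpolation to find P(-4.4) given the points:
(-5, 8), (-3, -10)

Lagrange interpolation formula:
P(x) = Σ yᵢ × Lᵢ(x)
where Lᵢ(x) = Π_{j≠i} (x - xⱼ)/(xᵢ - xⱼ)

L_0(-4.4) = (-4.4 - (-3))/(-5 - (-3)) = 0.700000
L_1(-4.4) = (-4.4 - (-5))/(-3 - (-5)) = 0.300000

P(-4.4) = 8×L_0(-4.4) + (-10)×L_1(-4.4)
P(-4.4) = 2.600000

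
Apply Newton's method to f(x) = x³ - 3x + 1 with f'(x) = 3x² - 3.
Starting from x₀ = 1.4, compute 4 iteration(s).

f(x) = x³ - 3x + 1
f'(x) = 3x² - 3
x₀ = 1.4

Newton-Raphson formula: x_{n+1} = x_n - f(x_n)/f'(x_n)

Iteration 1:
  f(1.400000) = -0.456000
  f'(1.400000) = 2.880000
  x_1 = 1.400000 - (-0.456000)/2.880000 = 1.558333
Iteration 2:
  f(1.558333) = 0.109261
  f'(1.558333) = 4.285208
  x_2 = 1.558333 - 0.109261/4.285208 = 1.532836
Iteration 3:
  f(1.532836) = 0.003023
  f'(1.532836) = 4.048759
  x_3 = 1.532836 - 0.003023/4.048759 = 1.532090
Iteration 4:
  f(1.532090) = 0.000003
  f'(1.532090) = 4.041895
  x_4 = 1.532090 - 0.000003/4.041895 = 1.532089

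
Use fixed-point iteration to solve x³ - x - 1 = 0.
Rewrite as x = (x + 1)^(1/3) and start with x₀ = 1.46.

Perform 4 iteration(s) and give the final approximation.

Equation: x³ - x - 1 = 0
Fixed-point form: x = (x + 1)^(1/3)
x₀ = 1.46

x_1 = g(1.460000) = 1.349931
x_2 = g(1.349931) = 1.329490
x_3 = g(1.329490) = 1.325624
x_4 = g(1.325624) = 1.324890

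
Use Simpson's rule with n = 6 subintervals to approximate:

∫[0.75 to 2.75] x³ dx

f(x) = x³
a = 0.75, b = 2.75, n = 6
h = (b - a)/n = 0.333333

Simpson's rule: (h/3)[f(x₀) + 4f(x₁) + 2f(x₂) + ... + f(xₙ)]

x_0 = 0.7500, f(x_0) = 0.421875, coefficient = 1
x_1 = 1.0833, f(x_1) = 1.271412, coefficient = 4
x_2 = 1.4167, f(x_2) = 2.843171, coefficient = 2
x_3 = 1.7500, f(x_3) = 5.359375, coefficient = 4
x_4 = 2.0833, f(x_4) = 9.042245, coefficient = 2
x_5 = 2.4167, f(x_5) = 14.114005, coefficient = 4
x_6 = 2.7500, f(x_6) = 20.796875, coefficient = 1

I ≈ (0.333333/3) × 127.968750 = 14.218750
Exact value: 14.218750
Error: 0.000000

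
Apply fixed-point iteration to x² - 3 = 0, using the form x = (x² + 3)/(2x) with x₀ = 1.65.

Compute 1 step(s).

Equation: x² - 3 = 0
Fixed-point form: x = (x² + 3)/(2x)
x₀ = 1.65

x_1 = g(1.650000) = 1.734091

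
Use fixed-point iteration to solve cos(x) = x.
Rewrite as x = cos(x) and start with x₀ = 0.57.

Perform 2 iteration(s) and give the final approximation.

Equation: cos(x) = x
Fixed-point form: x = cos(x)
x₀ = 0.57

x_1 = g(0.570000) = 0.841901
x_2 = g(0.841901) = 0.666046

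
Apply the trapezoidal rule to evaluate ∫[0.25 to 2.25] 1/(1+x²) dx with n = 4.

f(x) = 1/(1+x²)
a = 0.25, b = 2.25, n = 4
h = (b - a)/n = 0.500000

Trapezoidal rule: (h/2)[f(x₀) + 2f(x₁) + 2f(x₂) + ... + f(xₙ)]

x_0 = 0.2500, f(x_0) = 0.941176, coefficient = 1
x_1 = 0.7500, f(x_1) = 0.640000, coefficient = 2
x_2 = 1.2500, f(x_2) = 0.390244, coefficient = 2
x_3 = 1.7500, f(x_3) = 0.246154, coefficient = 2
x_4 = 2.2500, f(x_4) = 0.164948, coefficient = 1

I ≈ (0.500000/2) × 3.658920 = 0.914730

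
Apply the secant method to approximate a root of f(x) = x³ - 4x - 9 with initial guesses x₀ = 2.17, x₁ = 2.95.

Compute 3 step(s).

f(x) = x³ - 4x - 9
x₀ = 2.17, x₁ = 2.95

Secant formula: x_{n+1} = x_n - f(x_n)(x_n - x_{n-1})/(f(x_n) - f(x_{n-1}))

Iteration 1:
  f(2.170000) = -7.461687
  f(2.950000) = 4.872375
  x_2 = 2.950000 - 4.872375×(2.950000 - 2.170000)/(4.872375 - (-7.461687))
       = 2.641873
Iteration 2:
  f(2.950000) = 4.872375
  f(2.641873) = -1.128551
  x_3 = 2.641873 - (-1.128551)×(2.641873 - 2.950000)/(-1.128551 - 4.872375)
       = 2.699821
Iteration 3:
  f(2.641873) = -1.128551
  f(2.699821) = -0.120206
  x_4 = 2.699821 - (-0.120206)×(2.699821 - 2.641873)/(-0.120206 - (-1.128551))
       = 2.706729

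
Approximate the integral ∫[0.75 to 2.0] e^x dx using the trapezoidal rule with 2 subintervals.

f(x) = e^x
a = 0.75, b = 2.0, n = 2
h = (b - a)/n = 0.625000

Trapezoidal rule: (h/2)[f(x₀) + 2f(x₁) + 2f(x₂) + ... + f(xₙ)]

x_0 = 0.7500, f(x_0) = 2.117000, coefficient = 1
x_1 = 1.3750, f(x_1) = 3.955077, coefficient = 2
x_2 = 2.0000, f(x_2) = 7.389056, coefficient = 1

I ≈ (0.625000/2) × 17.416210 = 5.442565
Exact value: 5.272056
Error: 0.170509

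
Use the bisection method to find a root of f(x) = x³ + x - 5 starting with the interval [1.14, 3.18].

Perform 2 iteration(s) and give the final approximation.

f(x) = x³ + x - 5
Initial interval: [1.14, 3.18]

Iteration 1:
  c_1 = (1.140000 + 3.180000)/2 = 2.160000
  f(c_1) = f(2.160000) = 7.237696
  f(a) × f(c) < 0, new interval: [1.140000, 2.160000]
Iteration 2:
  c_2 = (1.140000 + 2.160000)/2 = 1.650000
  f(c_2) = f(1.650000) = 1.142125
  f(a) × f(c) < 0, new interval: [1.140000, 1.650000]

After 2 iteration(s), the approximation is c_2 = 1.650000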